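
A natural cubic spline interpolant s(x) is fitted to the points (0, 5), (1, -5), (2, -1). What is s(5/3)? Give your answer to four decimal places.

Put m_i = s'' at the i-th knot. Here h = (1, 1) and Δ = (-10, 4), so the interior equations h_(i-1)·m_(i-1) + 2(h_(i-1)+h_i)·m_i + h_i·m_(i+1) = 6(Δ_i − Δ_(i-1)) read
  1·m_0 + 4·m_1 + 1·m_2 = 6(Δ_1 - Δ_0) = 84
Natural end conditions: m_0 = m_2 = 0.
Forward elimination and back-substitution give m_0 = 0, m_1 = 21, m_2 = 0.
On [1, 2], s(x) = -5 - 3·(x - 1) + 21/2·(x - 1)² - 7/2·(x - 1)³.
With (x - 1) = 2/3: s(5/3) = -91/27.

-3.3704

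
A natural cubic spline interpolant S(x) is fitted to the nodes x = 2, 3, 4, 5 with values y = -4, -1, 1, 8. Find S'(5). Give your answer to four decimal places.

8.4000

With M_i denoting the second derivative at x_i, h_i = 1, 1, 1, and Δ_i = (y_(i+1) − y_i)/h_i = 3, 2, 7:
  1·M_0 + 4·M_1 + 1·M_2 = 6(Δ_1 - Δ_0) = -6
  1·M_1 + 4·M_2 + 1·M_3 = 6(Δ_2 - Δ_1) = 30
Natural end conditions: M_0 = M_3 = 0.
Solving: M_0 = 0, M_1 = -18/5, M_2 = 42/5, M_3 = 0.
On [4, 5], S'(x) = b_2 + 2c_2·(x - 4) + 3d_2·(x - 4)² with b_2 = Δ_2 - h_2(2M_2 + M_3)/6 = 21/5, c_2 = M_2/2 = 21/5, d_2 = (M_3 - M_2)/(6h_2) = -7/5. So S'(5) = 42/5.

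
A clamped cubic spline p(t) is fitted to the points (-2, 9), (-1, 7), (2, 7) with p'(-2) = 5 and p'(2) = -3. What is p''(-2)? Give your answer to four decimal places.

-24.5000

With M_i denoting the second derivative at x_i, h_i = 1, 3, and Δ_i = (y_(i+1) − y_i)/h_i = -2, 0:
  1·M_0 + 8·M_1 + 3·M_2 = 6(Δ_1 - Δ_0) = 12
Clamped end conditions give two more equations: 2h_0·M_0 + h_0·M_1 = 6(Δ_0 - p'(-2)) = -42 and h_1·M_1 + 2h_1·M_2 = 6(p'(2) - Δ_1) = -18.
Solving: M_0 = -49/2, M_1 = 7, M_2 = -13/2.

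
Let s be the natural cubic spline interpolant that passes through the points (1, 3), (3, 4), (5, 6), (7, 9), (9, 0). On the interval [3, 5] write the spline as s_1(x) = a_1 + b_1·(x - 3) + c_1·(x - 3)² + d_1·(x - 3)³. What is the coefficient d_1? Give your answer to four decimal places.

Let M_i = s''(x_i). Step sizes h_i = 2, 2, 2, 2; slopes of the chords Δ_i = (y_(i+1) - y_i)/h_i = 1/2, 1, 3/2, -9/2.
  2·M_0 + 8·M_1 + 2·M_2 = 6(Δ_1 - Δ_0) = 3
  2·M_1 + 8·M_2 + 2·M_3 = 6(Δ_2 - Δ_1) = 3
  2·M_2 + 8·M_3 + 2·M_4 = 6(Δ_3 - Δ_2) = -36
Natural end conditions: M_0 = M_4 = 0.
Hence M_0 = 0, M_1 = -3/112, M_2 = 45/28, M_3 = -549/112, M_4 = 0.
On [3, 5], with s_1(x) = a_1 + b_1·(x - 3) + c_1·(x - 3)² + d_1·(x - 3)³: c_1 = M_1/2 = -3/224, d_1 = (M_2 - M_1)/(6h_1) = 61/448, b_1 = Δ_1 - h_1(2M_1 + M_2)/6 = 27/56.

0.1362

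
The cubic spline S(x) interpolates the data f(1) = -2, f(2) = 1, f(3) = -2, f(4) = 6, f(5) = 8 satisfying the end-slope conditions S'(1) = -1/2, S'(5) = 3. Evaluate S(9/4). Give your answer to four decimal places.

Put σ_i = S'' at the i-th knot. Here h = (1, 1, 1, 1) and Δ = (3, -3, 8, 2), so the interior equations h_(i-1)·σ_(i-1) + 2(h_(i-1)+h_i)·σ_i + h_i·σ_(i+1) = 6(Δ_i − Δ_(i-1)) read
  1·σ_0 + 4·σ_1 + 1·σ_2 = 6(Δ_1 - Δ_0) = -36
  1·σ_1 + 4·σ_2 + 1·σ_3 = 6(Δ_2 - Δ_1) = 66
  1·σ_2 + 4·σ_3 + 1·σ_4 = 6(Δ_3 - Δ_2) = -36
Clamped end conditions give two more equations: 2h_0·σ_0 + h_0·σ_1 = 6(Δ_0 - S'(1)) = 21 and h_3·σ_3 + 2h_3·σ_4 = 6(S'(5) - Δ_3) = 6.
Forward elimination and back-substitution give σ_0 = 1171/56, σ_1 = -583/28, σ_2 = 211/8, σ_3 = -523/28, σ_4 = 691/56.
On [2, 3], S(x) = 1 - 51/112·(x - 2) - 583/56·(x - 2)² + 881/112·(x - 2)³.
With (x - 2) = 1/4: S(9/4) = 367/1024.

0.3584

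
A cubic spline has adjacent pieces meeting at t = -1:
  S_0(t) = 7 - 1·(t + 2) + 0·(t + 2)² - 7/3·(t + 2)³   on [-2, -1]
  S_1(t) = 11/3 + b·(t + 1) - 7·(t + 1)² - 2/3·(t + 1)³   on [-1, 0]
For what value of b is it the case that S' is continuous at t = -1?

S_0'(t) = -1 + 0·(t + 2) - 7·(t + 2)², so S_0'(-1) = -8. On the right, S_1'(-1) = b, so b = -8.

-8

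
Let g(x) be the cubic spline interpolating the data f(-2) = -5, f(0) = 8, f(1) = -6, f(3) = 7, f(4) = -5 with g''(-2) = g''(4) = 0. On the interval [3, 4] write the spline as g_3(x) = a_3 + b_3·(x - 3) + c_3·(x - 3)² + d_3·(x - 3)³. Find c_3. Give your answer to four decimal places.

Put M_i = g'' at the i-th knot. Here h = (2, 1, 2, 1) and Δ = (13/2, -14, 13/2, -12), so the interior equations h_(i-1)·M_(i-1) + 2(h_(i-1)+h_i)·M_i + h_i·M_(i+1) = 6(Δ_i − Δ_(i-1)) read
  2·M_0 + 6·M_1 + 1·M_2 = 6(Δ_1 - Δ_0) = -123
  1·M_1 + 6·M_2 + 2·M_3 = 6(Δ_2 - Δ_1) = 123
  2·M_2 + 6·M_3 + 1·M_4 = 6(Δ_3 - Δ_2) = -111
Natural end conditions: M_0 = M_4 = 0.
Hence M_0 = 0, M_1 = -816/31, M_2 = 1083/31, M_3 = -1869/62, M_4 = 0.
On [3, 4], with g_3(x) = a_3 + b_3·(x - 3) + c_3·(x - 3)² + d_3·(x - 3)³: c_3 = M_3/2 = -1869/124, d_3 = (M_4 - M_3)/(6h_3) = 623/124, b_3 = Δ_3 - h_3(2M_3 + M_4)/6 = -121/62.

-15.0726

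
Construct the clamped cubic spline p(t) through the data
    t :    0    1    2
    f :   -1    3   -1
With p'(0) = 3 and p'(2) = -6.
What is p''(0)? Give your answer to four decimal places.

10.5000

Put m_i = p'' at the i-th knot. Here h = (1, 1) and Δ = (4, -4), so the interior equations h_(i-1)·m_(i-1) + 2(h_(i-1)+h_i)·m_i + h_i·m_(i+1) = 6(Δ_i − Δ_(i-1)) read
  1·m_0 + 4·m_1 + 1·m_2 = 6(Δ_1 - Δ_0) = -48
Clamped end conditions give two more equations: 2h_0·m_0 + h_0·m_1 = 6(Δ_0 - p'(0)) = 6 and h_1·m_1 + 2h_1·m_2 = 6(p'(2) - Δ_1) = -12.
Solving: m_0 = 21/2, m_1 = -15, m_2 = 3/2.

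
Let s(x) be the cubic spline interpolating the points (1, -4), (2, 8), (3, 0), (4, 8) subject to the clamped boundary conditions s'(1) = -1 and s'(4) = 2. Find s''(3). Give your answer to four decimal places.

With m_i denoting the second derivative at x_i, h_i = 1, 1, 1, and Δ_i = (y_(i+1) − y_i)/h_i = 12, -8, 8:
  1·m_0 + 4·m_1 + 1·m_2 = 6(Δ_1 - Δ_0) = -120
  1·m_1 + 4·m_2 + 1·m_3 = 6(Δ_2 - Δ_1) = 96
Clamped end conditions give two more equations: 2h_0·m_0 + h_0·m_1 = 6(Δ_0 - s'(1)) = 78 and h_2·m_2 + 2h_2·m_3 = 6(s'(4) - Δ_2) = -36.
Forward elimination and back-substitution give m_0 = 344/5, m_1 = -298/5, m_2 = 248/5, m_3 = -214/5.

49.6000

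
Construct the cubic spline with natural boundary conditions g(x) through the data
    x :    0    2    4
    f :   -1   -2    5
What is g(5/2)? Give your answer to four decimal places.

With M_i denoting the second derivative at x_i, h_i = 2, 2, and Δ_i = (y_(i+1) − y_i)/h_i = -1/2, 7/2:
  2·M_0 + 8·M_1 + 2·M_2 = 6(Δ_1 - Δ_0) = 24
Natural end conditions: M_0 = M_2 = 0.
Solving the tridiagonal system: M_0 = 0, M_1 = 3, M_2 = 0.
On [2, 4], g(x) = -2 + 3/2·(x - 2) + 3/2·(x - 2)² - 1/4·(x - 2)³.
With (x - 2) = 1/2: g(5/2) = -29/32.

-0.9063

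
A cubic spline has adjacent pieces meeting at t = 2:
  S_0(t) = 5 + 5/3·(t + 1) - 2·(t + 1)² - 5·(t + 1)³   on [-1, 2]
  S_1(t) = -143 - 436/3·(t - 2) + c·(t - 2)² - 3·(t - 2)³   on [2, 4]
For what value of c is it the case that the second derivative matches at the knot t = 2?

-47

S_0''(t) = -4 - 30·(t + 1), so S_0''(2) = -94. On the right, S_1''(2) = 2c, so c = -47.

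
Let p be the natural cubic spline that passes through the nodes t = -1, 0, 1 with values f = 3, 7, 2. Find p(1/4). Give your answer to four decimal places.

Write σ_i for p''(x_i). With h_i = 1, 1 and divided differences Δ_i = 4, -5, the continuity of p' gives the tridiagonal system
  1·σ_0 + 4·σ_1 + 1·σ_2 = 6(Δ_1 - Δ_0) = -54
Natural end conditions: σ_0 = σ_2 = 0.
Hence σ_0 = 0, σ_1 = -27/2, σ_2 = 0.
On [0, 1], p(t) = 7 - 1/2·t - 27/4·t² + 9/4·t³.
With t = 1/4: p(1/4) = 1661/256.

6.4883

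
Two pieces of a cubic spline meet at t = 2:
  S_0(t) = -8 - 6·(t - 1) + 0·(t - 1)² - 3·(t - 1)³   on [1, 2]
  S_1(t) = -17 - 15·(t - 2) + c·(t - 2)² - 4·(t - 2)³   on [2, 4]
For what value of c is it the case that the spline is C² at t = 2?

-9

S_0''(t) = 0 - 18·(t - 1), so S_0''(2) = -18. On the right, S_1''(2) = 2c, so c = -9.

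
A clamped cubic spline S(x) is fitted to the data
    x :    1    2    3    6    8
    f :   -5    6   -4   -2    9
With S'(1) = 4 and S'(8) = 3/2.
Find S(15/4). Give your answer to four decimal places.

-10.2585

Let m_i = S''(x_i). Step sizes h_i = 1, 1, 3, 2; slopes of the chords Δ_i = (y_(i+1) - y_i)/h_i = 11, -10, 2/3, 11/2.
  1·m_0 + 4·m_1 + 1·m_2 = 6(Δ_1 - Δ_0) = -126
  1·m_1 + 8·m_2 + 3·m_3 = 6(Δ_2 - Δ_1) = 64
  3·m_2 + 10·m_3 + 2·m_4 = 6(Δ_3 - Δ_2) = 29
Clamped end conditions give two more equations: 2h_0·m_0 + h_0·m_1 = 6(Δ_0 - S'(1)) = 42 and h_3·m_3 + 2h_3·m_4 = 6(S'(8) - Δ_3) = -24.
Forward elimination and back-substitution give m_0 = 6199/141, m_1 = -6476/141, m_2 = 1939/141, m_3 = -4/141, m_4 = -844/141.
On [3, 6], S(x) = -4 - 1843/141·(x - 3) + 1939/282·(x - 3)² - 1943/2538·(x - 3)³.
With (x - 3) = 3/4: S(15/4) = -61715/6016.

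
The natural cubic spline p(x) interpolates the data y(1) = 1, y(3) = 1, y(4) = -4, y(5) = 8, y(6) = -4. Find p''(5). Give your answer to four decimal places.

With M_i denoting the second derivative at x_i, h_i = 2, 1, 1, 1, and Δ_i = (y_(i+1) − y_i)/h_i = 0, -5, 12, -12:
  2·M_0 + 6·M_1 + 1·M_2 = 6(Δ_1 - Δ_0) = -30
  1·M_1 + 4·M_2 + 1·M_3 = 6(Δ_2 - Δ_1) = 102
  1·M_2 + 4·M_3 + 1·M_4 = 6(Δ_3 - Δ_2) = -144
Natural end conditions: M_0 = M_4 = 0.
Solving: M_0 = 0, M_1 = -501/43, M_2 = 1716/43, M_3 = -1977/43, M_4 = 0.

-45.9767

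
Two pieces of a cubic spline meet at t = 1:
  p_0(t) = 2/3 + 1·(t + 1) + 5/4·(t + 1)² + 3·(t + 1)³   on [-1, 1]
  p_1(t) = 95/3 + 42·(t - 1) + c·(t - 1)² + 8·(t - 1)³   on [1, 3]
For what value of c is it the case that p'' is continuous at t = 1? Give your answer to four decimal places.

p_0''(t) = 5/2 + 18·(t + 1), so p_0''(1) = 77/2. On the right, p_1''(1) = 2c, so c = 77/4.

19.2500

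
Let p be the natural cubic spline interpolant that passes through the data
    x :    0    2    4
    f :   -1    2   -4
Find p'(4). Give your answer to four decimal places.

Put σ_i = p'' at the i-th knot. Here h = (2, 2) and Δ = (3/2, -3), so the interior equations h_(i-1)·σ_(i-1) + 2(h_(i-1)+h_i)·σ_i + h_i·σ_(i+1) = 6(Δ_i − Δ_(i-1)) read
  2·σ_0 + 8·σ_1 + 2·σ_2 = 6(Δ_1 - Δ_0) = -27
Natural end conditions: σ_0 = σ_2 = 0.
Hence σ_0 = 0, σ_1 = -27/8, σ_2 = 0.
On [2, 4], p'(x) = b_1 + 2c_1·(x - 2) + 3d_1·(x - 2)² with b_1 = Δ_1 - h_1(2σ_1 + σ_2)/6 = -3/4, c_1 = σ_1/2 = -27/16, d_1 = (σ_2 - σ_1)/(6h_1) = 9/32. So p'(4) = -33/8.

-4.1250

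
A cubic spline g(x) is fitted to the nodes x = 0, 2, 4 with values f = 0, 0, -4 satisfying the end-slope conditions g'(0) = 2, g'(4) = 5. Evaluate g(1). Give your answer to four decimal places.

1.3125

With σ_i denoting the second derivative at x_i, h_i = 2, 2, and Δ_i = (y_(i+1) − y_i)/h_i = 0, -2:
  2·σ_0 + 8·σ_1 + 2·σ_2 = 6(Δ_1 - Δ_0) = -12
Clamped end conditions give two more equations: 2h_0·σ_0 + h_0·σ_1 = 6(Δ_0 - g'(0)) = -12 and h_1·σ_1 + 2h_1·σ_2 = 6(g'(4) - Δ_1) = 42.
Hence σ_0 = -3/4, σ_1 = -9/2, σ_2 = 51/4.
On [0, 2], g(x) = 0 + 2·x - 3/8·x² - 5/16·x³.
With x = 1: g(1) = 21/16.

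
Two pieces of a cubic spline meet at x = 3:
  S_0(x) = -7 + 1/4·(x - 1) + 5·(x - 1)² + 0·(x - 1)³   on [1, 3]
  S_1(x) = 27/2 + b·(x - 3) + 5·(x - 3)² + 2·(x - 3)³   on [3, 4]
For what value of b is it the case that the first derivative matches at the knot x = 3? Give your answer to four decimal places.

S_0'(x) = 1/4 + 10·(x - 1) + 0·(x - 1)², so S_0'(3) = 81/4. On the right, S_1'(3) = b, so b = 81/4.

20.2500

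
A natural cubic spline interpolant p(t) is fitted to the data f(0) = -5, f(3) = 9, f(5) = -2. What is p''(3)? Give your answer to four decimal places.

With M_i denoting the second derivative at x_i, h_i = 3, 2, and Δ_i = (y_(i+1) − y_i)/h_i = 14/3, -11/2:
  3·M_0 + 10·M_1 + 2·M_2 = 6(Δ_1 - Δ_0) = -61
Natural end conditions: M_0 = M_2 = 0.
Solving: M_0 = 0, M_1 = -61/10, M_2 = 0.

-6.1000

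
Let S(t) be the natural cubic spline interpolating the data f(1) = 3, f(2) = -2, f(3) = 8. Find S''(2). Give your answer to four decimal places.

Let M_i = S''(x_i). Step sizes h_i = 1, 1; slopes of the chords Δ_i = (y_(i+1) - y_i)/h_i = -5, 10.
  1·M_0 + 4·M_1 + 1·M_2 = 6(Δ_1 - Δ_0) = 90
Natural end conditions: M_0 = M_2 = 0.
Solving: M_0 = 0, M_1 = 45/2, M_2 = 0.

22.5000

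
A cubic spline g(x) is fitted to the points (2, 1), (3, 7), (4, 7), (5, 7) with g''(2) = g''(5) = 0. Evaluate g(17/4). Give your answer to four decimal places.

Write σ_i for g''(x_i). With h_i = 1, 1, 1 and divided differences Δ_i = 6, 0, 0, the continuity of g' gives the tridiagonal system
  1·σ_0 + 4·σ_1 + 1·σ_2 = 6(Δ_1 - Δ_0) = -36
  1·σ_1 + 4·σ_2 + 1·σ_3 = 6(Δ_2 - Δ_1) = 0
Natural end conditions: σ_0 = σ_3 = 0.
Solving: σ_0 = 0, σ_1 = -48/5, σ_2 = 12/5, σ_3 = 0.
On [4, 5], g(x) = 7 - 4/5·(x - 4) + 6/5·(x - 4)² - 2/5·(x - 4)³.
With (x - 4) = 1/4: g(17/4) = 1099/160.

6.8688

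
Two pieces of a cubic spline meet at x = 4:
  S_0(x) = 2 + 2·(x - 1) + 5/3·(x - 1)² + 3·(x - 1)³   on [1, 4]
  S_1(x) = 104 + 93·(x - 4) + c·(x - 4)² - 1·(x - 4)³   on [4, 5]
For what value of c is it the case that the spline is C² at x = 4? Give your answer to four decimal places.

S_0''(x) = 10/3 + 18·(x - 1), so S_0''(4) = 172/3. On the right, S_1''(4) = 2c, so c = 86/3.

28.6667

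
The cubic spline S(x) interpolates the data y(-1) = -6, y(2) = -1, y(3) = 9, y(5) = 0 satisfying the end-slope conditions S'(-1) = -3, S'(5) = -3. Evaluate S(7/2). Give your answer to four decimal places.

9.2143

Put M_i = S'' at the i-th knot. Here h = (3, 1, 2) and Δ = (5/3, 10, -9/2), so the interior equations h_(i-1)·M_(i-1) + 2(h_(i-1)+h_i)·M_i + h_i·M_(i+1) = 6(Δ_i − Δ_(i-1)) read
  3·M_0 + 8·M_1 + 1·M_2 = 6(Δ_1 - Δ_0) = 50
  1·M_1 + 6·M_2 + 2·M_3 = 6(Δ_2 - Δ_1) = -87
Clamped end conditions give two more equations: 2h_0·M_0 + h_0·M_1 = 6(Δ_0 - S'(-1)) = 28 and h_2·M_2 + 2h_2·M_3 = 6(S'(5) - Δ_2) = 9.
Forward elimination and back-substitution give M_0 = 5/14, M_1 = 181/21, M_2 = -841/42, M_3 = 515/42.
On [3, 5], S(x) = 9 + 100/21·(x - 3) - 841/84·(x - 3)² + 113/42·(x - 3)³.
With (x - 3) = 1/2: S(7/2) = 129/14.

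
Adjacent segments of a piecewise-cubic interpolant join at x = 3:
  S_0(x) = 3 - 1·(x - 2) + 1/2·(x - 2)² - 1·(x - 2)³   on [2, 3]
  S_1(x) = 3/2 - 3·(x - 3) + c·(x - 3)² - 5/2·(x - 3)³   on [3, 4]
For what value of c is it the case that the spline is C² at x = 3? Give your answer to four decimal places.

S_0''(x) = 1 - 6·(x - 2), so S_0''(3) = -5. On the right, S_1''(3) = 2c, so c = -5/2.

-2.5000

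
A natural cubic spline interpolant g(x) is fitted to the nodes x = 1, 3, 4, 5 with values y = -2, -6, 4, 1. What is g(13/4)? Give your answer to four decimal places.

Write M_i for g''(x_i). With h_i = 2, 1, 1 and divided differences Δ_i = -2, 10, -3, the continuity of g' gives the tridiagonal system
  2·M_0 + 6·M_1 + 1·M_2 = 6(Δ_1 - Δ_0) = 72
  1·M_1 + 4·M_2 + 1·M_3 = 6(Δ_2 - Δ_1) = -78
Natural end conditions: M_0 = M_3 = 0.
Solving: M_0 = 0, M_1 = 366/23, M_2 = -540/23, M_3 = 0.
On [3, 4], g(x) = -6 + 198/23·(x - 3) + 183/23·(x - 3)² - 151/23·(x - 3)³.
With (x - 3) = 1/4: g(13/4) = -221/64.

-3.4531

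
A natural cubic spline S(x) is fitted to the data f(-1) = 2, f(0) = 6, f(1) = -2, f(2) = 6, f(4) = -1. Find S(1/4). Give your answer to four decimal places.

With m_i denoting the second derivative at x_i, h_i = 1, 1, 1, 2, and Δ_i = (y_(i+1) − y_i)/h_i = 4, -8, 8, -7/2:
  1·m_0 + 4·m_1 + 1·m_2 = 6(Δ_1 - Δ_0) = -72
  1·m_1 + 4·m_2 + 1·m_3 = 6(Δ_2 - Δ_1) = 96
  1·m_2 + 6·m_3 + 2·m_4 = 6(Δ_3 - Δ_2) = -69
Natural end conditions: m_0 = m_4 = 0.
Solving: m_0 = 0, m_1 = -2301/86, m_2 = 1506/43, m_3 = -1491/86, m_4 = 0.
On [0, 1], S(x) = 6 - 423/86·x - 2301/172·x² + 1771/172·x³.
With x = 1/4: S(1/4) = 45079/11008.

4.0951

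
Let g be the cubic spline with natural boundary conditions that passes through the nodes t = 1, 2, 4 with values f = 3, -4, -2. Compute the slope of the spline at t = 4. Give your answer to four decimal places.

With m_i denoting the second derivative at x_i, h_i = 1, 2, and Δ_i = (y_(i+1) − y_i)/h_i = -7, 1:
  1·m_0 + 6·m_1 + 2·m_2 = 6(Δ_1 - Δ_0) = 48
Natural end conditions: m_0 = m_2 = 0.
Hence m_0 = 0, m_1 = 8, m_2 = 0.
On [2, 4], g'(t) = b_1 + 2c_1·(t - 2) + 3d_1·(t - 2)² with b_1 = Δ_1 - h_1(2m_1 + m_2)/6 = -13/3, c_1 = m_1/2 = 4, d_1 = (m_2 - m_1)/(6h_1) = -2/3. So g'(4) = 11/3.

3.6667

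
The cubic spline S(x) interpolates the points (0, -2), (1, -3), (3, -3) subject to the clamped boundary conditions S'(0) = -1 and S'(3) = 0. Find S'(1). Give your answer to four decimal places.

-0.6667

With M_i denoting the second derivative at x_i, h_i = 1, 2, and Δ_i = (y_(i+1) − y_i)/h_i = -1, 0:
  1·M_0 + 6·M_1 + 2·M_2 = 6(Δ_1 - Δ_0) = 6
Clamped end conditions give two more equations: 2h_0·M_0 + h_0·M_1 = 6(Δ_0 - S'(0)) = 0 and h_1·M_1 + 2h_1·M_2 = 6(S'(3) - Δ_1) = 0.
Solving the tridiagonal system: M_0 = -2/3, M_1 = 4/3, M_2 = -2/3.
On [1, 3], S'(x) = b_1 + 2c_1·(x - 1) + 3d_1·(x - 1)² with b_1 = Δ_1 - h_1(2M_1 + M_2)/6 = -2/3, c_1 = M_1/2 = 2/3, d_1 = (M_2 - M_1)/(6h_1) = -1/6. So S'(1) = -2/3.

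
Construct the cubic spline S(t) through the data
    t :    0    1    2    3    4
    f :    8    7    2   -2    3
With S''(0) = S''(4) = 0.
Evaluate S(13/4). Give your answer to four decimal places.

-1.4941

Put M_i = S'' at the i-th knot. Here h = (1, 1, 1, 1) and Δ = (-1, -5, -4, 5), so the interior equations h_(i-1)·M_(i-1) + 2(h_(i-1)+h_i)·M_i + h_i·M_(i+1) = 6(Δ_i − Δ_(i-1)) read
  1·M_0 + 4·M_1 + 1·M_2 = 6(Δ_1 - Δ_0) = -24
  1·M_1 + 4·M_2 + 1·M_3 = 6(Δ_2 - Δ_1) = 6
  1·M_2 + 4·M_3 + 1·M_4 = 6(Δ_3 - Δ_2) = 54
Natural end conditions: M_0 = M_4 = 0.
Solving the tridiagonal system: M_0 = 0, M_1 = -165/28, M_2 = -3/7, M_3 = 381/28, M_4 = 0.
On [3, 4], S(t) = -2 + 13/28·(t - 3) + 381/56·(t - 3)² - 127/56·(t - 3)³.
With (t - 3) = 1/4: S(13/4) = -765/512.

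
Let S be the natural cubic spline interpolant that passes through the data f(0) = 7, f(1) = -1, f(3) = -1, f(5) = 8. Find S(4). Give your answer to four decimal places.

3.1250

Write m_i for S''(x_i). With h_i = 1, 2, 2 and divided differences Δ_i = -8, 0, 9/2, the continuity of S' gives the tridiagonal system
  1·m_0 + 6·m_1 + 2·m_2 = 6(Δ_1 - Δ_0) = 48
  2·m_1 + 8·m_2 + 2·m_3 = 6(Δ_2 - Δ_1) = 27
Natural end conditions: m_0 = m_3 = 0.
Solving the tridiagonal system: m_0 = 0, m_1 = 15/2, m_2 = 3/2, m_3 = 0.
On [3, 5], S(x) = -1 + 7/2·(x - 3) + 3/4·(x - 3)² - 1/8·(x - 3)³.
With (x - 3) = 1: S(4) = 25/8.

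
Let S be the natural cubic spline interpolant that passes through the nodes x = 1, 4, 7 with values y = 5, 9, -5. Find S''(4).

-3

With m_i denoting the second derivative at x_i, h_i = 3, 3, and Δ_i = (y_(i+1) − y_i)/h_i = 4/3, -14/3:
  3·m_0 + 12·m_1 + 3·m_2 = 6(Δ_1 - Δ_0) = -36
Natural end conditions: m_0 = m_2 = 0.
Solving the tridiagonal system: m_0 = 0, m_1 = -3, m_2 = 0.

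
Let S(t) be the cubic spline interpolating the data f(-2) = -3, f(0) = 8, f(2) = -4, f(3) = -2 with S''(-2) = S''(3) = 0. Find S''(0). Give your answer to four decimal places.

Write M_i for S''(x_i). With h_i = 2, 2, 1 and divided differences Δ_i = 11/2, -6, 2, the continuity of S' gives the tridiagonal system
  2·M_0 + 8·M_1 + 2·M_2 = 6(Δ_1 - Δ_0) = -69
  2·M_1 + 6·M_2 + 1·M_3 = 6(Δ_2 - Δ_1) = 48
Natural end conditions: M_0 = M_3 = 0.
Solving the tridiagonal system: M_0 = 0, M_1 = -255/22, M_2 = 261/22, M_3 = 0.

-11.5909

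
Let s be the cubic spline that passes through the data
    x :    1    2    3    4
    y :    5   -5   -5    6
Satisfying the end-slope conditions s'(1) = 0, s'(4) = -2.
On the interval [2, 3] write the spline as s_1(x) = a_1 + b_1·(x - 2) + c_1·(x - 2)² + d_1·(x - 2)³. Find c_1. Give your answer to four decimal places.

9.3333

Put M_i = s'' at the i-th knot. Here h = (1, 1, 1) and Δ = (-10, 0, 11), so the interior equations h_(i-1)·M_(i-1) + 2(h_(i-1)+h_i)·M_i + h_i·M_(i+1) = 6(Δ_i − Δ_(i-1)) read
  1·M_0 + 4·M_1 + 1·M_2 = 6(Δ_1 - Δ_0) = 60
  1·M_1 + 4·M_2 + 1·M_3 = 6(Δ_2 - Δ_1) = 66
Clamped end conditions give two more equations: 2h_0·M_0 + h_0·M_1 = 6(Δ_0 - s'(1)) = -60 and h_2·M_2 + 2h_2·M_3 = 6(s'(4) - Δ_2) = -78.
Forward elimination and back-substitution give M_0 = -118/3, M_1 = 56/3, M_2 = 74/3, M_3 = -154/3.
On [2, 3], with s_1(x) = a_1 + b_1·(x - 2) + c_1·(x - 2)² + d_1·(x - 2)³: c_1 = M_1/2 = 28/3, d_1 = (M_2 - M_1)/(6h_1) = 1, b_1 = Δ_1 - h_1(2M_1 + M_2)/6 = -31/3.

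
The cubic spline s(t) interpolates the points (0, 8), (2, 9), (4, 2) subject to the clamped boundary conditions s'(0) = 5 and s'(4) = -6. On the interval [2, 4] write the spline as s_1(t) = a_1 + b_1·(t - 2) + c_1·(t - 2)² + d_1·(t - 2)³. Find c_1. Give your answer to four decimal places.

Write σ_i for s''(x_i). With h_i = 2, 2 and divided differences Δ_i = 1/2, -7/2, the continuity of s' gives the tridiagonal system
  2·σ_0 + 8·σ_1 + 2·σ_2 = 6(Δ_1 - Δ_0) = -24
Clamped end conditions give two more equations: 2h_0·σ_0 + h_0·σ_1 = 6(Δ_0 - s'(0)) = -27 and h_1·σ_1 + 2h_1·σ_2 = 6(s'(4) - Δ_1) = -15.
Hence σ_0 = -13/2, σ_1 = -1/2, σ_2 = -7/2.
On [2, 4], with s_1(t) = a_1 + b_1·(t - 2) + c_1·(t - 2)² + d_1·(t - 2)³: c_1 = σ_1/2 = -1/4, d_1 = (σ_2 - σ_1)/(6h_1) = -1/4, b_1 = Δ_1 - h_1(2σ_1 + σ_2)/6 = -2.

-0.2500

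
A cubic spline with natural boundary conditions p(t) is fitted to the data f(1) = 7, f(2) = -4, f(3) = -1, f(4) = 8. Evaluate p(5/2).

-4

Let M_i = p''(x_i). Step sizes h_i = 1, 1, 1; slopes of the chords Δ_i = (y_(i+1) - y_i)/h_i = -11, 3, 9.
  1·M_0 + 4·M_1 + 1·M_2 = 6(Δ_1 - Δ_0) = 84
  1·M_1 + 4·M_2 + 1·M_3 = 6(Δ_2 - Δ_1) = 36
Natural end conditions: M_0 = M_3 = 0.
Solving the tridiagonal system: M_0 = 0, M_1 = 20, M_2 = 4, M_3 = 0.
On [2, 3], p(t) = -4 - 13/3·(t - 2) + 10·(t - 2)² - 8/3·(t - 2)³.
With (t - 2) = 1/2: p(5/2) = -4.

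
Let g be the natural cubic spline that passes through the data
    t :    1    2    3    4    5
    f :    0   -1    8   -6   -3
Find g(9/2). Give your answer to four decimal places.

Let m_i = g''(x_i). Step sizes h_i = 1, 1, 1, 1; slopes of the chords Δ_i = (y_(i+1) - y_i)/h_i = -1, 9, -14, 3.
  1·m_0 + 4·m_1 + 1·m_2 = 6(Δ_1 - Δ_0) = 60
  1·m_1 + 4·m_2 + 1·m_3 = 6(Δ_2 - Δ_1) = -138
  1·m_2 + 4·m_3 + 1·m_4 = 6(Δ_3 - Δ_2) = 102
Natural end conditions: m_0 = m_4 = 0.
Hence m_0 = 0, m_1 = 111/4, m_2 = -51, m_3 = 153/4, m_4 = 0.
On [4, 5], g(t) = -6 - 39/4·(t - 4) + 153/8·(t - 4)² - 51/8·(t - 4)³.
With (t - 4) = 1/2: g(9/2) = -441/64.

-6.8906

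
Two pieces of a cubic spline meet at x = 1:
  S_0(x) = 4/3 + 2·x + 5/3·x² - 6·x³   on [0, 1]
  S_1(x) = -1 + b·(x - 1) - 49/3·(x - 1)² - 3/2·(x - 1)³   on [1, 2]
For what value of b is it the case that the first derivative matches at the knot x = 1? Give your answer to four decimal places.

-12.6667

S_0'(x) = 2 + 10/3·x - 18·x², so S_0'(1) = -38/3. On the right, S_1'(1) = b, so b = -38/3.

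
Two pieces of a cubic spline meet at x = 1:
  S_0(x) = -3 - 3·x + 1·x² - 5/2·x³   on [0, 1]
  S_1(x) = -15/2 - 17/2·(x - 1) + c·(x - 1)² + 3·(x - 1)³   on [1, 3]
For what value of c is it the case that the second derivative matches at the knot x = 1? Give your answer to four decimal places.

S_0''(x) = 2 - 15·x, so S_0''(1) = -13. On the right, S_1''(1) = 2c, so c = -13/2.

-6.5000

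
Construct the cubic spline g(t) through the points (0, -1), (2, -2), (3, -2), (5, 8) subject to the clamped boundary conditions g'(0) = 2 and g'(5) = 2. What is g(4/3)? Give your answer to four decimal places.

-1.0093

Let M_i = g''(x_i). Step sizes h_i = 2, 1, 2; slopes of the chords Δ_i = (y_(i+1) - y_i)/h_i = -1/2, 0, 5.
  2·M_0 + 6·M_1 + 1·M_2 = 6(Δ_1 - Δ_0) = 3
  1·M_1 + 6·M_2 + 2·M_3 = 6(Δ_2 - Δ_1) = 30
Clamped end conditions give two more equations: 2h_0·M_0 + h_0·M_1 = 6(Δ_0 - g'(0)) = -15 and h_2·M_2 + 2h_2·M_3 = 6(g'(5) - Δ_2) = -18.
Solving the tridiagonal system: M_0 = -129/32, M_1 = 9/16, M_2 = 123/16, M_3 = -267/32.
On [0, 2], g(t) = -1 + 2·t - 129/64·t² + 49/128·t³.
With t = 4/3: g(4/3) = -109/108.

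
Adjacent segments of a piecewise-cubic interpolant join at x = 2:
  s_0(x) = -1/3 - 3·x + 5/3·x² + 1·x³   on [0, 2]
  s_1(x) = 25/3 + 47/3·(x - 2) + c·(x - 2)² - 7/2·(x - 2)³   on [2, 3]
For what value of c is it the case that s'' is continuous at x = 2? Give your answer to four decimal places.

s_0''(x) = 10/3 + 6·x, so s_0''(2) = 46/3. On the right, s_1''(2) = 2c, so c = 23/3.

7.6667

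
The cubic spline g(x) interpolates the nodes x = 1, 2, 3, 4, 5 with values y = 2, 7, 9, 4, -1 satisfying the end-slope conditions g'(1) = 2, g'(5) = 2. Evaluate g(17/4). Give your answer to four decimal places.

2.0578

With M_i denoting the second derivative at x_i, h_i = 1, 1, 1, 1, and Δ_i = (y_(i+1) − y_i)/h_i = 5, 2, -5, -5:
  1·M_0 + 4·M_1 + 1·M_2 = 6(Δ_1 - Δ_0) = -18
  1·M_1 + 4·M_2 + 1·M_3 = 6(Δ_2 - Δ_1) = -42
  1·M_2 + 4·M_3 + 1·M_4 = 6(Δ_3 - Δ_2) = 0
Clamped end conditions give two more equations: 2h_0·M_0 + h_0·M_1 = 6(Δ_0 - g'(1)) = 18 and h_3·M_3 + 2h_3·M_4 = 6(g'(5) - Δ_3) = 42.
Hence M_0 = 327/28, M_1 = -75/14, M_2 = -33/4, M_3 = -51/14, M_4 = 639/28.
On [4, 5], g(x) = 4 - 425/56·(x - 4) - 51/28·(x - 4)² + 247/56·(x - 4)³.
With (x - 4) = 1/4: g(17/4) = 7375/3584.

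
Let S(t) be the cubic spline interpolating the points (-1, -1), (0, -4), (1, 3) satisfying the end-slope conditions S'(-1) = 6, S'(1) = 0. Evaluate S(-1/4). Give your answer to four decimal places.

-3.4609

Let σ_i = S''(x_i). Step sizes h_i = 1, 1; slopes of the chords Δ_i = (y_(i+1) - y_i)/h_i = -3, 7.
  1·σ_0 + 4·σ_1 + 1·σ_2 = 6(Δ_1 - Δ_0) = 60
Clamped end conditions give two more equations: 2h_0·σ_0 + h_0·σ_1 = 6(Δ_0 - S'(-1)) = -54 and h_1·σ_1 + 2h_1·σ_2 = 6(S'(1) - Δ_1) = -42.
Hence σ_0 = -45, σ_1 = 36, σ_2 = -39.
On [-1, 0], S(t) = -1 + 6·(t + 1) - 45/2·(t + 1)² + 27/2·(t + 1)³.
With (t + 1) = 3/4: S(-1/4) = -443/128.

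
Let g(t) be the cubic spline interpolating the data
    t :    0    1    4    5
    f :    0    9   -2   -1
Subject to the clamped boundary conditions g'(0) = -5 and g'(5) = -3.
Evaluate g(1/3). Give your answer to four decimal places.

0.8013

With M_i denoting the second derivative at x_i, h_i = 1, 3, 1, and Δ_i = (y_(i+1) − y_i)/h_i = 9, -11/3, 1:
  1·M_0 + 8·M_1 + 3·M_2 = 6(Δ_1 - Δ_0) = -76
  3·M_1 + 8·M_2 + 1·M_3 = 6(Δ_2 - Δ_1) = 28
Clamped end conditions give two more equations: 2h_0·M_0 + h_0·M_1 = 6(Δ_0 - g'(0)) = 84 and h_2·M_2 + 2h_2·M_3 = 6(g'(5) - Δ_2) = -24.
Hence M_0 = 3316/63, M_1 = -1340/63, M_2 = 872/63, M_3 = -1192/63.
On [0, 1], g(t) = 0 - 5·t + 1658/63·t² - 776/63·t³.
With t = 1/3: g(1/3) = 1363/1701.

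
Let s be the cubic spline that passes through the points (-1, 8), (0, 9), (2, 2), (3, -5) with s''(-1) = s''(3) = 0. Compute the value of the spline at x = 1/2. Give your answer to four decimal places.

Put M_i = s'' at the i-th knot. Here h = (1, 2, 1) and Δ = (1, -7/2, -7), so the interior equations h_(i-1)·M_(i-1) + 2(h_(i-1)+h_i)·M_i + h_i·M_(i+1) = 6(Δ_i − Δ_(i-1)) read
  1·M_0 + 6·M_1 + 2·M_2 = 6(Δ_1 - Δ_0) = -27
  2·M_1 + 6·M_2 + 1·M_3 = 6(Δ_2 - Δ_1) = -21
Natural end conditions: M_0 = M_3 = 0.
Solving: M_0 = 0, M_1 = -15/4, M_2 = -9/4, M_3 = 0.
On [0, 2], s(x) = 9 - 1/4·x - 15/8·x² + 1/8·x³.
With x = 1/2: s(1/2) = 539/64.

8.4219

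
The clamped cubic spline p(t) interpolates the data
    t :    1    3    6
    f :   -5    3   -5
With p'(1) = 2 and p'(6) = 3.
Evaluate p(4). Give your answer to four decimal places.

0.6148

Let M_i = p''(x_i). Step sizes h_i = 2, 3; slopes of the chords Δ_i = (y_(i+1) - y_i)/h_i = 4, -8/3.
  2·M_0 + 10·M_1 + 3·M_2 = 6(Δ_1 - Δ_0) = -40
Clamped end conditions give two more equations: 2h_0·M_0 + h_0·M_1 = 6(Δ_0 - p'(1)) = 12 and h_1·M_1 + 2h_1·M_2 = 6(p'(6) - Δ_1) = 34.
Forward elimination and back-substitution give M_0 = 36/5, M_1 = -42/5, M_2 = 148/15.
On [3, 6], p(t) = 3 + 4/5·(t - 3) - 21/5·(t - 3)² + 137/135·(t - 3)³.
With (t - 3) = 1: p(4) = 83/135.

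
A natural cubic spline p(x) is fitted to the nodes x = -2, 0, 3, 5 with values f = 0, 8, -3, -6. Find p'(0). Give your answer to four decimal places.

0.3443

Write m_i for p''(x_i). With h_i = 2, 3, 2 and divided differences Δ_i = 4, -11/3, -3/2, the continuity of p' gives the tridiagonal system
  2·m_0 + 10·m_1 + 3·m_2 = 6(Δ_1 - Δ_0) = -46
  3·m_1 + 10·m_2 + 2·m_3 = 6(Δ_2 - Δ_1) = 13
Natural end conditions: m_0 = m_3 = 0.
Forward elimination and back-substitution give m_0 = 0, m_1 = -499/91, m_2 = 268/91, m_3 = 0.
On [0, 3], p'(x) = b_1 + 2c_1·x + 3d_1·x² with b_1 = Δ_1 - h_1(2m_1 + m_2)/6 = 94/273, c_1 = m_1/2 = -499/182, d_1 = (m_2 - m_1)/(6h_1) = 59/126. So p'(0) = 94/273.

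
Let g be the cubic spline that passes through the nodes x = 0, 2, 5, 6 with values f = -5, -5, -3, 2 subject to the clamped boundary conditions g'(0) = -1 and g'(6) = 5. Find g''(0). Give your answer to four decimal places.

2.1026

Let m_i = g''(x_i). Step sizes h_i = 2, 3, 1; slopes of the chords Δ_i = (y_(i+1) - y_i)/h_i = 0, 2/3, 5.
  2·m_0 + 10·m_1 + 3·m_2 = 6(Δ_1 - Δ_0) = 4
  3·m_1 + 8·m_2 + 1·m_3 = 6(Δ_2 - Δ_1) = 26
Clamped end conditions give two more equations: 2h_0·m_0 + h_0·m_1 = 6(Δ_0 - g'(0)) = 6 and h_2·m_2 + 2h_2·m_3 = 6(g'(6) - Δ_2) = 0.
Forward elimination and back-substitution give m_0 = 82/39, m_1 = -47/39, m_2 = 154/39, m_3 = -77/39.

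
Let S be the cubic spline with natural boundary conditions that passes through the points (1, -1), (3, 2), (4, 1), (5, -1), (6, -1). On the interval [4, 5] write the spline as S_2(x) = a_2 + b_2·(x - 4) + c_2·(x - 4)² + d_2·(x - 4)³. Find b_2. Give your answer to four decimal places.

With σ_i denoting the second derivative at x_i, h_i = 2, 1, 1, 1, and Δ_i = (y_(i+1) − y_i)/h_i = 3/2, -1, -2, 0:
  2·σ_0 + 6·σ_1 + 1·σ_2 = 6(Δ_1 - Δ_0) = -15
  1·σ_1 + 4·σ_2 + 1·σ_3 = 6(Δ_2 - Δ_1) = -6
  1·σ_2 + 4·σ_3 + 1·σ_4 = 6(Δ_3 - Δ_2) = 12
Natural end conditions: σ_0 = σ_4 = 0.
Forward elimination and back-substitution give σ_0 = 0, σ_1 = -189/86, σ_2 = -78/43, σ_3 = 297/86, σ_4 = 0.
On [4, 5], with S_2(x) = a_2 + b_2·(x - 4) + c_2·(x - 4)² + d_2·(x - 4)³: c_2 = σ_2/2 = -39/43, d_2 = (σ_3 - σ_2)/(6h_2) = 151/172, b_2 = Δ_2 - h_2(2σ_2 + σ_3)/6 = -339/172.

-1.9709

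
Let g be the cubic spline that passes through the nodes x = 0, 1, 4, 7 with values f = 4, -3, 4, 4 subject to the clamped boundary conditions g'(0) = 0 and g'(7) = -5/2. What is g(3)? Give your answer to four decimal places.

Write M_i for g''(x_i). With h_i = 1, 3, 3 and divided differences Δ_i = -7, 7/3, 0, the continuity of g' gives the tridiagonal system
  1·M_0 + 8·M_1 + 3·M_2 = 6(Δ_1 - Δ_0) = 56
  3·M_1 + 12·M_2 + 3·M_3 = 6(Δ_2 - Δ_1) = -14
Clamped end conditions give two more equations: 2h_0·M_0 + h_0·M_1 = 6(Δ_0 - g'(0)) = -42 and h_2·M_2 + 2h_2·M_3 = 6(g'(7) - Δ_2) = -15.
Hence M_0 = -835/31, M_1 = 368/31, M_2 = -373/93, M_3 = -46/93.
On [1, 4], g(x) = -3 - 467/62·(x - 1) + 184/31·(x - 1)² - 1477/1674·(x - 1)³.
With (x - 1) = 2: g(3) = -1156/837.

-1.3811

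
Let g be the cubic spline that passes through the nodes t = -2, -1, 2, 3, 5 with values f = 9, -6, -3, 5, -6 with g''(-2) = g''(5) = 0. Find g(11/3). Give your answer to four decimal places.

4.7863

With M_i denoting the second derivative at x_i, h_i = 1, 3, 1, 2, and Δ_i = (y_(i+1) − y_i)/h_i = -15, 1, 8, -11/2:
  1·M_0 + 8·M_1 + 3·M_2 = 6(Δ_1 - Δ_0) = 96
  3·M_1 + 8·M_2 + 1·M_3 = 6(Δ_2 - Δ_1) = 42
  1·M_2 + 6·M_3 + 2·M_4 = 6(Δ_3 - Δ_2) = -81
Natural end conditions: M_0 = M_4 = 0.
Forward elimination and back-substitution give M_0 = 0, M_1 = 3513/322, M_2 = 468/161, M_3 = -4503/322, M_4 = 0.
On [3, 5], g(t) = 5 + 1231/322·(t - 3) - 4503/644·(t - 3)² + 1501/1288·(t - 3)³.
With (t - 3) = 2/3: g(11/3) = 20806/4347.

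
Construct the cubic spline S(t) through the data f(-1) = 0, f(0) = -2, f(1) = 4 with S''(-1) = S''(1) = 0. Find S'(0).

2

Put m_i = S'' at the i-th knot. Here h = (1, 1) and Δ = (-2, 6), so the interior equations h_(i-1)·m_(i-1) + 2(h_(i-1)+h_i)·m_i + h_i·m_(i+1) = 6(Δ_i − Δ_(i-1)) read
  1·m_0 + 4·m_1 + 1·m_2 = 6(Δ_1 - Δ_0) = 48
Natural end conditions: m_0 = m_2 = 0.
Forward elimination and back-substitution give m_0 = 0, m_1 = 12, m_2 = 0.
On [0, 1], S'(t) = b_1 + 2c_1·t + 3d_1·t² with b_1 = Δ_1 - h_1(2m_1 + m_2)/6 = 2, c_1 = m_1/2 = 6, d_1 = (m_2 - m_1)/(6h_1) = -2. So S'(0) = 2.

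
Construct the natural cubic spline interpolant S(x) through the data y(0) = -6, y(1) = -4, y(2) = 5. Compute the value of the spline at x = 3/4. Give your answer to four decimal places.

-5.0742

Put σ_i = S'' at the i-th knot. Here h = (1, 1) and Δ = (2, 9), so the interior equations h_(i-1)·σ_(i-1) + 2(h_(i-1)+h_i)·σ_i + h_i·σ_(i+1) = 6(Δ_i − Δ_(i-1)) read
  1·σ_0 + 4·σ_1 + 1·σ_2 = 6(Δ_1 - Δ_0) = 42
Natural end conditions: σ_0 = σ_2 = 0.
Forward elimination and back-substitution give σ_0 = 0, σ_1 = 21/2, σ_2 = 0.
On [0, 1], S(x) = -6 + 1/4·x + 0·x² + 7/4·x³.
With x = 3/4: S(3/4) = -1299/256.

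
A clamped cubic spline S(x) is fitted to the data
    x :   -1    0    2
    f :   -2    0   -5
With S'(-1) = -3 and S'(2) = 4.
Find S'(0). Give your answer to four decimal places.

1.0833

Put M_i = S'' at the i-th knot. Here h = (1, 2) and Δ = (2, -5/2), so the interior equations h_(i-1)·M_(i-1) + 2(h_(i-1)+h_i)·M_i + h_i·M_(i+1) = 6(Δ_i − Δ_(i-1)) read
  1·M_0 + 6·M_1 + 2·M_2 = 6(Δ_1 - Δ_0) = -27
Clamped end conditions give two more equations: 2h_0·M_0 + h_0·M_1 = 6(Δ_0 - S'(-1)) = 30 and h_1·M_1 + 2h_1·M_2 = 6(S'(2) - Δ_1) = 39.
Forward elimination and back-substitution give M_0 = 131/6, M_1 = -41/3, M_2 = 199/12.
On [0, 2], S'(x) = b_1 + 2c_1·x + 3d_1·x² with b_1 = Δ_1 - h_1(2M_1 + M_2)/6 = 13/12, c_1 = M_1/2 = -41/6, d_1 = (M_2 - M_1)/(6h_1) = 121/48. So S'(0) = 13/12.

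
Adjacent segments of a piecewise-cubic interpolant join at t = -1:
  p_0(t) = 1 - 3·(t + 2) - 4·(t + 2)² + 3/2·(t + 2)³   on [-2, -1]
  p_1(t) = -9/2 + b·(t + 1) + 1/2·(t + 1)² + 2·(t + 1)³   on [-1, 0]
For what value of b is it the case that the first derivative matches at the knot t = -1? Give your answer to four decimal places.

-6.5000

p_0'(t) = -3 - 8·(t + 2) + 9/2·(t + 2)², so p_0'(-1) = -13/2. On the right, p_1'(-1) = b, so b = -13/2.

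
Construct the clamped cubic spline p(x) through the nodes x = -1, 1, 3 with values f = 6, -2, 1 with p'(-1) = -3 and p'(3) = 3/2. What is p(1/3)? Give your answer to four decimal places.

Put M_i = p'' at the i-th knot. Here h = (2, 2) and Δ = (-4, 3/2), so the interior equations h_(i-1)·M_(i-1) + 2(h_(i-1)+h_i)·M_i + h_i·M_(i+1) = 6(Δ_i − Δ_(i-1)) read
  2·M_0 + 8·M_1 + 2·M_2 = 6(Δ_1 - Δ_0) = 33
Clamped end conditions give two more equations: 2h_0·M_0 + h_0·M_1 = 6(Δ_0 - p'(-1)) = -6 and h_1·M_1 + 2h_1·M_2 = 6(p'(3) - Δ_1) = 0.
Hence M_0 = -9/2, M_1 = 6, M_2 = -3.
On [-1, 1], p(x) = 6 - 3·(x + 1) - 9/4·(x + 1)² + 7/8·(x + 1)³.
With (x + 1) = 4/3: p(1/3) = 2/27.

0.0741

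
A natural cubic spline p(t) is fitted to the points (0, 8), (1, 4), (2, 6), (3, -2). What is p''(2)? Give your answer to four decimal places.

-18.4000

Let M_i = p''(x_i). Step sizes h_i = 1, 1, 1; slopes of the chords Δ_i = (y_(i+1) - y_i)/h_i = -4, 2, -8.
  1·M_0 + 4·M_1 + 1·M_2 = 6(Δ_1 - Δ_0) = 36
  1·M_1 + 4·M_2 + 1·M_3 = 6(Δ_2 - Δ_1) = -60
Natural end conditions: M_0 = M_3 = 0.
Solving the tridiagonal system: M_0 = 0, M_1 = 68/5, M_2 = -92/5, M_3 = 0.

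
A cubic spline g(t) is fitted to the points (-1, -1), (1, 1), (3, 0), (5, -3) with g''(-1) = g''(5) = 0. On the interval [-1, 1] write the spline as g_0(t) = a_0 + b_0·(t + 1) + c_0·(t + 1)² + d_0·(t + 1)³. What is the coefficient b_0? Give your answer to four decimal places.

1.3333

Put σ_i = g'' at the i-th knot. Here h = (2, 2, 2) and Δ = (1, -1/2, -3/2), so the interior equations h_(i-1)·σ_(i-1) + 2(h_(i-1)+h_i)·σ_i + h_i·σ_(i+1) = 6(Δ_i − Δ_(i-1)) read
  2·σ_0 + 8·σ_1 + 2·σ_2 = 6(Δ_1 - Δ_0) = -9
  2·σ_1 + 8·σ_2 + 2·σ_3 = 6(Δ_2 - Δ_1) = -6
Natural end conditions: σ_0 = σ_3 = 0.
Hence σ_0 = 0, σ_1 = -1, σ_2 = -1/2, σ_3 = 0.
On [-1, 1], with g_0(t) = a_0 + b_0·(t + 1) + c_0·(t + 1)² + d_0·(t + 1)³: c_0 = σ_0/2 = 0, d_0 = (σ_1 - σ_0)/(6h_0) = -1/12, b_0 = Δ_0 - h_0(2σ_0 + σ_1)/6 = 4/3.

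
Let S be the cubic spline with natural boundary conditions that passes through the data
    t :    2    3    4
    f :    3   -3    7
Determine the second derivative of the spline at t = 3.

24

Put m_i = S'' at the i-th knot. Here h = (1, 1) and Δ = (-6, 10), so the interior equations h_(i-1)·m_(i-1) + 2(h_(i-1)+h_i)·m_i + h_i·m_(i+1) = 6(Δ_i − Δ_(i-1)) read
  1·m_0 + 4·m_1 + 1·m_2 = 6(Δ_1 - Δ_0) = 96
Natural end conditions: m_0 = m_2 = 0.
Solving: m_0 = 0, m_1 = 24, m_2 = 0.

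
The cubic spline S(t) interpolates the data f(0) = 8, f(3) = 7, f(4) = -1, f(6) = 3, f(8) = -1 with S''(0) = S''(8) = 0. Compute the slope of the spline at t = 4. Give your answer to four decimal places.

-4.7868

With m_i denoting the second derivative at x_i, h_i = 3, 1, 2, 2, and Δ_i = (y_(i+1) − y_i)/h_i = -1/3, -8, 2, -2:
  3·m_0 + 8·m_1 + 1·m_2 = 6(Δ_1 - Δ_0) = -46
  1·m_1 + 6·m_2 + 2·m_3 = 6(Δ_2 - Δ_1) = 60
  2·m_2 + 8·m_3 + 2·m_4 = 6(Δ_3 - Δ_2) = -24
Natural end conditions: m_0 = m_4 = 0.
Solving the tridiagonal system: m_0 = 0, m_1 = -319/43, m_2 = 574/43, m_3 = -545/86, m_4 = 0.
On [4, 6], S'(t) = b_2 + 2c_2·(t - 4) + 3d_2·(t - 4)² with b_2 = Δ_2 - h_2(2m_2 + m_3)/6 = -1235/258, c_2 = m_2/2 = 287/43, d_2 = (m_3 - m_2)/(6h_2) = -1693/1032. So S'(4) = -1235/258.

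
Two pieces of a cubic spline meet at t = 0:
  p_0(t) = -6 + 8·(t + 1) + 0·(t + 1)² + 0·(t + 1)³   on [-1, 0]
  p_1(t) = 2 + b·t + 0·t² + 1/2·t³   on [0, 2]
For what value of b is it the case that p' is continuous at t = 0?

8

p_0'(t) = 8 + 0·(t + 1) + 0·(t + 1)², so p_0'(0) = 8. On the right, p_1'(0) = b, so b = 8.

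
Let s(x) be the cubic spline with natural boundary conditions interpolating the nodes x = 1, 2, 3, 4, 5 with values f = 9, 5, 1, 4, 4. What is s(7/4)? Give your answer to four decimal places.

6.1816

Put M_i = s'' at the i-th knot. Here h = (1, 1, 1, 1) and Δ = (-4, -4, 3, 0), so the interior equations h_(i-1)·M_(i-1) + 2(h_(i-1)+h_i)·M_i + h_i·M_(i+1) = 6(Δ_i − Δ_(i-1)) read
  1·M_0 + 4·M_1 + 1·M_2 = 6(Δ_1 - Δ_0) = 0
  1·M_1 + 4·M_2 + 1·M_3 = 6(Δ_2 - Δ_1) = 42
  1·M_2 + 4·M_3 + 1·M_4 = 6(Δ_3 - Δ_2) = -18
Natural end conditions: M_0 = M_4 = 0.
Forward elimination and back-substitution give M_0 = 0, M_1 = -93/28, M_2 = 93/7, M_3 = -219/28, M_4 = 0.
On [1, 2], s(x) = 9 - 193/56·(x - 1) + 0·(x - 1)² - 31/56·(x - 1)³.
With (x - 1) = 3/4: s(7/4) = 3165/512.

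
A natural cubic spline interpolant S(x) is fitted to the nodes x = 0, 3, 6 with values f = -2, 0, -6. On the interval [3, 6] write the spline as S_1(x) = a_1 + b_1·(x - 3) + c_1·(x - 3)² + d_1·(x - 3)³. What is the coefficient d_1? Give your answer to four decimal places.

0.0741

Write M_i for S''(x_i). With h_i = 3, 3 and divided differences Δ_i = 2/3, -2, the continuity of S' gives the tridiagonal system
  3·M_0 + 12·M_1 + 3·M_2 = 6(Δ_1 - Δ_0) = -16
Natural end conditions: M_0 = M_2 = 0.
Hence M_0 = 0, M_1 = -4/3, M_2 = 0.
On [3, 6], with S_1(x) = a_1 + b_1·(x - 3) + c_1·(x - 3)² + d_1·(x - 3)³: c_1 = M_1/2 = -2/3, d_1 = (M_2 - M_1)/(6h_1) = 2/27, b_1 = Δ_1 - h_1(2M_1 + M_2)/6 = -2/3.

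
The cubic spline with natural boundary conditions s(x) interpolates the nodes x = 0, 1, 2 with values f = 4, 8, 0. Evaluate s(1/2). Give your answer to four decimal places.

Let M_i = s''(x_i). Step sizes h_i = 1, 1; slopes of the chords Δ_i = (y_(i+1) - y_i)/h_i = 4, -8.
  1·M_0 + 4·M_1 + 1·M_2 = 6(Δ_1 - Δ_0) = -72
Natural end conditions: M_0 = M_2 = 0.
Solving: M_0 = 0, M_1 = -18, M_2 = 0.
On [0, 1], s(x) = 4 + 7·x + 0·x² - 3·x³.
With x = 1/2: s(1/2) = 57/8.

7.1250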